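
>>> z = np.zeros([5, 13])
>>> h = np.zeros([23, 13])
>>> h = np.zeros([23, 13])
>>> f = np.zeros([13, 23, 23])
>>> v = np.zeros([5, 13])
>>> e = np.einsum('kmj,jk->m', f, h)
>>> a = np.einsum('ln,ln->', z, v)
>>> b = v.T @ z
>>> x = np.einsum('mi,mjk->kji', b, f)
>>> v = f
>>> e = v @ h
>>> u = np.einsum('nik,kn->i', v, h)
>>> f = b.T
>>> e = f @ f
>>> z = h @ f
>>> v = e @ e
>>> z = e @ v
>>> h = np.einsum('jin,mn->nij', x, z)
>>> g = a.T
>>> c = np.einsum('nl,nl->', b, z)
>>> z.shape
(13, 13)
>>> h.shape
(13, 23, 23)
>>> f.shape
(13, 13)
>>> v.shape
(13, 13)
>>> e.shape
(13, 13)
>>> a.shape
()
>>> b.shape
(13, 13)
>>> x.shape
(23, 23, 13)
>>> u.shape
(23,)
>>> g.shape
()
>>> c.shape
()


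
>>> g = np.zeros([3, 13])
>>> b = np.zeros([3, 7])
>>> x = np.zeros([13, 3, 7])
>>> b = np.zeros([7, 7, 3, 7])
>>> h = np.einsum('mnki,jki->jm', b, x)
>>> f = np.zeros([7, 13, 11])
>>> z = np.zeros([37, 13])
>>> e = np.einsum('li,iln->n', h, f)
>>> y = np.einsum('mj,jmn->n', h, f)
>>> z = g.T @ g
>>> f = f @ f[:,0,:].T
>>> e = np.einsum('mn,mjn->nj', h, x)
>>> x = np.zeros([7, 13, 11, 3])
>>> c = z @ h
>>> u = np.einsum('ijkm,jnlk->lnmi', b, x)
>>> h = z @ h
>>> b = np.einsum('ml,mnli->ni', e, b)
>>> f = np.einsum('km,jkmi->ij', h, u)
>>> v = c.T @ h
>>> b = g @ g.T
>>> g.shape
(3, 13)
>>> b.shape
(3, 3)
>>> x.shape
(7, 13, 11, 3)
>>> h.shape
(13, 7)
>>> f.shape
(7, 11)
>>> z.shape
(13, 13)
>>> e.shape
(7, 3)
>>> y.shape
(11,)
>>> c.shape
(13, 7)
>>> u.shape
(11, 13, 7, 7)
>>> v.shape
(7, 7)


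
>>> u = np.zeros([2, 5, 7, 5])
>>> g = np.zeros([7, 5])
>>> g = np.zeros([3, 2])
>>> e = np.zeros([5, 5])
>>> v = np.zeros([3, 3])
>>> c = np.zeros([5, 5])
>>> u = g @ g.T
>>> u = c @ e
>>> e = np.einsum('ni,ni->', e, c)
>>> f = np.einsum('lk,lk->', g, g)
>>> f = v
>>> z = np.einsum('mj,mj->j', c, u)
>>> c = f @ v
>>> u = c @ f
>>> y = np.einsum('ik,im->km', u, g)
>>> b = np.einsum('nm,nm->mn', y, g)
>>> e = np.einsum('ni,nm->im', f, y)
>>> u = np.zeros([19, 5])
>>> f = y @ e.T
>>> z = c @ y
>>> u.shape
(19, 5)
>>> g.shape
(3, 2)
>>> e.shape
(3, 2)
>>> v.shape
(3, 3)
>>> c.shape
(3, 3)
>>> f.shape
(3, 3)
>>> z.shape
(3, 2)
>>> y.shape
(3, 2)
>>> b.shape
(2, 3)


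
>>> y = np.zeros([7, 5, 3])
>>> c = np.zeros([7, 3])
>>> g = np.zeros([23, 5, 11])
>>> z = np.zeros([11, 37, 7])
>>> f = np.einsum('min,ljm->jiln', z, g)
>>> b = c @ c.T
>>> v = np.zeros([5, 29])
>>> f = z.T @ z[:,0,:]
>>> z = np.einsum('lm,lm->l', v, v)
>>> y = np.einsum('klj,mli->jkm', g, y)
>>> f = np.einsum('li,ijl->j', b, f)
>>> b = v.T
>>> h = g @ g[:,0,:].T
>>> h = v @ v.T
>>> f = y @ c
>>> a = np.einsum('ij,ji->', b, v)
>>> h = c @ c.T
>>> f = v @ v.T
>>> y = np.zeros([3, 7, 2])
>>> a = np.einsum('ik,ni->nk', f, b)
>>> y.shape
(3, 7, 2)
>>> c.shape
(7, 3)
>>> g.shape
(23, 5, 11)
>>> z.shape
(5,)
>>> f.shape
(5, 5)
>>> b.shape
(29, 5)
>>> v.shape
(5, 29)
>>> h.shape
(7, 7)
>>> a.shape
(29, 5)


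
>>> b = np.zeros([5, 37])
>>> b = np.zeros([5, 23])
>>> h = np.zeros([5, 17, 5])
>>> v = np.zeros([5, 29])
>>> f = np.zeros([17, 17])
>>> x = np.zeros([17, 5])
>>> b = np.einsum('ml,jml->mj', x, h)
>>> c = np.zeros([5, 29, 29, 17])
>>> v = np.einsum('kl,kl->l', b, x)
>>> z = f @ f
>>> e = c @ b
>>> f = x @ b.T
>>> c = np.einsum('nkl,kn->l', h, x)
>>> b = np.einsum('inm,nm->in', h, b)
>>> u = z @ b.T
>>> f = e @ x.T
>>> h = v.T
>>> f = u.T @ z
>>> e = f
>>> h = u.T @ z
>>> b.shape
(5, 17)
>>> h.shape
(5, 17)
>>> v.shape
(5,)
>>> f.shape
(5, 17)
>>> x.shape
(17, 5)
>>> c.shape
(5,)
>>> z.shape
(17, 17)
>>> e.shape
(5, 17)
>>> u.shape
(17, 5)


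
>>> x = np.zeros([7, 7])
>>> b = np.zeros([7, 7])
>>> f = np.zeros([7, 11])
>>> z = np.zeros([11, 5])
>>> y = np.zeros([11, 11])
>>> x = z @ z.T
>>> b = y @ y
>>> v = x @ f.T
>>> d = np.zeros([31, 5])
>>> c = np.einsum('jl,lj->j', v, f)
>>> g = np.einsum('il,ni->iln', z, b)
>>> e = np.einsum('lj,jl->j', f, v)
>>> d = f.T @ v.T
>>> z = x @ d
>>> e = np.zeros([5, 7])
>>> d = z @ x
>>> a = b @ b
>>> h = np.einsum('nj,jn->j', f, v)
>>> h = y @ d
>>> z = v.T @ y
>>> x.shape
(11, 11)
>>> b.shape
(11, 11)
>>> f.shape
(7, 11)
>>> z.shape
(7, 11)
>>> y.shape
(11, 11)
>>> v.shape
(11, 7)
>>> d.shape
(11, 11)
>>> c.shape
(11,)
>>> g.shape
(11, 5, 11)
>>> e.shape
(5, 7)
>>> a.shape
(11, 11)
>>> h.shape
(11, 11)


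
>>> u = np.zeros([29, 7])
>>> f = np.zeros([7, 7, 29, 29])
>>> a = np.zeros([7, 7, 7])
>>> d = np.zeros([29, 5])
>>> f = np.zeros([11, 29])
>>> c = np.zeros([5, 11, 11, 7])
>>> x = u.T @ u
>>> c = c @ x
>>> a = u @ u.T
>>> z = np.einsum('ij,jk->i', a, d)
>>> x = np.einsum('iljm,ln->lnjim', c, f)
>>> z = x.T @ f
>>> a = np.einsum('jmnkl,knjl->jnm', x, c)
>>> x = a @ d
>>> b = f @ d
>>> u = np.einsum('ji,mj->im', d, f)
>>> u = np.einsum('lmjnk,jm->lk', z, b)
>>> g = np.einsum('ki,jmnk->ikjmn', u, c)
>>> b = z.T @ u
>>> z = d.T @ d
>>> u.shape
(7, 29)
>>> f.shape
(11, 29)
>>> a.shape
(11, 11, 29)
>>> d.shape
(29, 5)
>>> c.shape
(5, 11, 11, 7)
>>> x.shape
(11, 11, 5)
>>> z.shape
(5, 5)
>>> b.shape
(29, 29, 11, 5, 29)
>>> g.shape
(29, 7, 5, 11, 11)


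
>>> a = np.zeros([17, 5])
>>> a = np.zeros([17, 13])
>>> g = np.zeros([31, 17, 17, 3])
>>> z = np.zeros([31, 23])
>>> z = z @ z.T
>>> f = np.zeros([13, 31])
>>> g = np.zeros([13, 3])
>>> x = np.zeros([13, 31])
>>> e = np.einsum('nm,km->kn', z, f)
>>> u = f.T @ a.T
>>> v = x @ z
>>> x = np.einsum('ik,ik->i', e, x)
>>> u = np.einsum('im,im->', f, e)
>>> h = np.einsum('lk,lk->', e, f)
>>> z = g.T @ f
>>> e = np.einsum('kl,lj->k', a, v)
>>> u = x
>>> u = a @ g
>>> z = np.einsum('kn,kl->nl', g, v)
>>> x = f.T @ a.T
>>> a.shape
(17, 13)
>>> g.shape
(13, 3)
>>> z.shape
(3, 31)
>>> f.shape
(13, 31)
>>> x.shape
(31, 17)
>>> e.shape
(17,)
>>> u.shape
(17, 3)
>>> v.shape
(13, 31)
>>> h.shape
()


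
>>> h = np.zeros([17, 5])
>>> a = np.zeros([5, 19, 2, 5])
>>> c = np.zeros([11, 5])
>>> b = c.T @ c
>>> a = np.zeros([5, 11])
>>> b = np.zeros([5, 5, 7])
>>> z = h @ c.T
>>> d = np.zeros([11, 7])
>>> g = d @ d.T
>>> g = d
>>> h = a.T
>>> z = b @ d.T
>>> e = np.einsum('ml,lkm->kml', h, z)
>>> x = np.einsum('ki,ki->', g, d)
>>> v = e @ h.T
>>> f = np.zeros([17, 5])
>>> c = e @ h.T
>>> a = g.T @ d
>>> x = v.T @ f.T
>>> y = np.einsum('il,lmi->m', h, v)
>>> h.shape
(11, 5)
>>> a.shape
(7, 7)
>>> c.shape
(5, 11, 11)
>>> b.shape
(5, 5, 7)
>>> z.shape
(5, 5, 11)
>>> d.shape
(11, 7)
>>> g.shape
(11, 7)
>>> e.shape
(5, 11, 5)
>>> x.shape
(11, 11, 17)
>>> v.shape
(5, 11, 11)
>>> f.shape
(17, 5)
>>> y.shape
(11,)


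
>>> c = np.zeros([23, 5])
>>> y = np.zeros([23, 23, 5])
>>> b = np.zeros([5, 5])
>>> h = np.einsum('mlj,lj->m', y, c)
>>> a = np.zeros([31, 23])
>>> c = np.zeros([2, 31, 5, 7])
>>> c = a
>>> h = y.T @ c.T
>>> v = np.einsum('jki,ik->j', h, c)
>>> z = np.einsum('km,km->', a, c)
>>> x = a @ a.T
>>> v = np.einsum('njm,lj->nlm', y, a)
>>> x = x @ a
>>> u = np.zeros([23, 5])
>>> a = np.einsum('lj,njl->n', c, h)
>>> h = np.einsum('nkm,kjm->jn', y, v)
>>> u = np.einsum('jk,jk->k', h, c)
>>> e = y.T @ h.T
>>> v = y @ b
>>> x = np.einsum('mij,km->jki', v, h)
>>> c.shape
(31, 23)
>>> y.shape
(23, 23, 5)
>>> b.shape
(5, 5)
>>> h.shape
(31, 23)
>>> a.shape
(5,)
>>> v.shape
(23, 23, 5)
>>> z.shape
()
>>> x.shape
(5, 31, 23)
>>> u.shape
(23,)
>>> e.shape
(5, 23, 31)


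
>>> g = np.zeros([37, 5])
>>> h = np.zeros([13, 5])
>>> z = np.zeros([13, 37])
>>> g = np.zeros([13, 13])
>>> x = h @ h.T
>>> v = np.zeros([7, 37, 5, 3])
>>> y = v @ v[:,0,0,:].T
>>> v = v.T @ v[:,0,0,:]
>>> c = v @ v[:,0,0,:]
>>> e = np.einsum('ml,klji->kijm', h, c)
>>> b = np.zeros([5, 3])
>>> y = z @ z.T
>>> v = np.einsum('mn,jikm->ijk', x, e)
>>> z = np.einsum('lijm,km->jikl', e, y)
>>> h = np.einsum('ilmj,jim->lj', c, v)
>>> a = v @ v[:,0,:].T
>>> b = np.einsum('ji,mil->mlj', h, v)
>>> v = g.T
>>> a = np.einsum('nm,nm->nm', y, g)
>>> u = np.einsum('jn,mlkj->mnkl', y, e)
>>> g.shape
(13, 13)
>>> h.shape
(5, 3)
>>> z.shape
(37, 3, 13, 3)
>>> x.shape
(13, 13)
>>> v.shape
(13, 13)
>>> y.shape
(13, 13)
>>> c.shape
(3, 5, 37, 3)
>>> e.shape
(3, 3, 37, 13)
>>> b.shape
(3, 37, 5)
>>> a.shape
(13, 13)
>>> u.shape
(3, 13, 37, 3)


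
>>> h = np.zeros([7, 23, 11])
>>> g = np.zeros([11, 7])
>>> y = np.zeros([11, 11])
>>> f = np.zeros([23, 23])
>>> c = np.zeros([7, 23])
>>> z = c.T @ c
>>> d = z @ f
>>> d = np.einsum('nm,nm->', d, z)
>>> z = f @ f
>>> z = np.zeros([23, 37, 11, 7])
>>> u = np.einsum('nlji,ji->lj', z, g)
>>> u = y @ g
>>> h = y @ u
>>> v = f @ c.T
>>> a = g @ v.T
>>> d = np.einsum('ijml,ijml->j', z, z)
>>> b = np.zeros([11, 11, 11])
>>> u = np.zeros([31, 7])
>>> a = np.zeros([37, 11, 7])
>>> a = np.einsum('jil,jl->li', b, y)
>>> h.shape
(11, 7)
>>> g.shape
(11, 7)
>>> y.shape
(11, 11)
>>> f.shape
(23, 23)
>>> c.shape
(7, 23)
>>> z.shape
(23, 37, 11, 7)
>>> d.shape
(37,)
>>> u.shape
(31, 7)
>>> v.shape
(23, 7)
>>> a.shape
(11, 11)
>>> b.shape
(11, 11, 11)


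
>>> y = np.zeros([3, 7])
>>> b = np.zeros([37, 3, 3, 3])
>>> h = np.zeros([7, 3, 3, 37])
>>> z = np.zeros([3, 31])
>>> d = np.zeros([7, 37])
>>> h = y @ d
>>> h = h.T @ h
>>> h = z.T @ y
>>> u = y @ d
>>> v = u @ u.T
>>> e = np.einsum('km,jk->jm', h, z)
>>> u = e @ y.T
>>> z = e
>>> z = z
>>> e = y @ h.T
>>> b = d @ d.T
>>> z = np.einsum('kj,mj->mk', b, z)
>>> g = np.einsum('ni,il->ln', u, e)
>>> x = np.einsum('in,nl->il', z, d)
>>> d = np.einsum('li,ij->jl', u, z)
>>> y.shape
(3, 7)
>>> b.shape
(7, 7)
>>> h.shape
(31, 7)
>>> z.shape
(3, 7)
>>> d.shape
(7, 3)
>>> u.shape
(3, 3)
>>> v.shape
(3, 3)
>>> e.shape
(3, 31)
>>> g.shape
(31, 3)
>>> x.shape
(3, 37)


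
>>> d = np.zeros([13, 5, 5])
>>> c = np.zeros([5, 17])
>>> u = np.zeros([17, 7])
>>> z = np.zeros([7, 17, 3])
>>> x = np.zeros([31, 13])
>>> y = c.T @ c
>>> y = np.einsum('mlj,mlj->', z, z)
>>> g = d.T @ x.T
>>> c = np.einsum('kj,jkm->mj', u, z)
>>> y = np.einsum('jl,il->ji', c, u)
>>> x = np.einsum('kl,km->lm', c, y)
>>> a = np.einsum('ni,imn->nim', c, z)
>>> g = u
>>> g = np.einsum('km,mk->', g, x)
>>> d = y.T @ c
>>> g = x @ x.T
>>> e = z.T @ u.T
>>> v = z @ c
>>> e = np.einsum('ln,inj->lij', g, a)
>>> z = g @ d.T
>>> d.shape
(17, 7)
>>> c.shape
(3, 7)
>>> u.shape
(17, 7)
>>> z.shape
(7, 17)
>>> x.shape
(7, 17)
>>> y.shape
(3, 17)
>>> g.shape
(7, 7)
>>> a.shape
(3, 7, 17)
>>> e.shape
(7, 3, 17)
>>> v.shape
(7, 17, 7)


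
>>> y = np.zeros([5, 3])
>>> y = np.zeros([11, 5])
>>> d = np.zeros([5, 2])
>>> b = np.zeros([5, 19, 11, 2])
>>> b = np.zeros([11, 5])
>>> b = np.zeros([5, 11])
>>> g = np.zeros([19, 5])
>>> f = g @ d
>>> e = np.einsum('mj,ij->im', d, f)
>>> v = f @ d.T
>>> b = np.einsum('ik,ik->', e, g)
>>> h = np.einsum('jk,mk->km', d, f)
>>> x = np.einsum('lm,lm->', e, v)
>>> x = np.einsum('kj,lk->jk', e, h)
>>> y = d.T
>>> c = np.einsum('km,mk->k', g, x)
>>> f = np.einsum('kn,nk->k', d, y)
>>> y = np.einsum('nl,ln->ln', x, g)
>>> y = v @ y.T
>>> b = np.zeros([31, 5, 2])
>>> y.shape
(19, 19)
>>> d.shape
(5, 2)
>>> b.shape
(31, 5, 2)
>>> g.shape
(19, 5)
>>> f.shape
(5,)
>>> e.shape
(19, 5)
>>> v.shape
(19, 5)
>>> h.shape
(2, 19)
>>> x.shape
(5, 19)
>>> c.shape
(19,)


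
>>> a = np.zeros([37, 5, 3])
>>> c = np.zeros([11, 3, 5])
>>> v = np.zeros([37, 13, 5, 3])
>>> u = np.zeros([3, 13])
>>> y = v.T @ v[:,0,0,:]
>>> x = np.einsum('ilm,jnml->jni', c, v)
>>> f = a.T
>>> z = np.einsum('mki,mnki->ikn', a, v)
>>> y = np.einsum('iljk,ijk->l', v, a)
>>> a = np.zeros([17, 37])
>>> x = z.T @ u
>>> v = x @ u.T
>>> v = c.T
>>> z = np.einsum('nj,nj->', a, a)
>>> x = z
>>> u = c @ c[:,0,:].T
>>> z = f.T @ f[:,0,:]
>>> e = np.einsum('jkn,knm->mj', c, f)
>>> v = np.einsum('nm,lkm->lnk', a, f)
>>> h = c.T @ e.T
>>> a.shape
(17, 37)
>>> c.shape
(11, 3, 5)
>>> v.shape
(3, 17, 5)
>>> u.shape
(11, 3, 11)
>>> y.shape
(13,)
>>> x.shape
()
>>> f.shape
(3, 5, 37)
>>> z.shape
(37, 5, 37)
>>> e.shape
(37, 11)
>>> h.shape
(5, 3, 37)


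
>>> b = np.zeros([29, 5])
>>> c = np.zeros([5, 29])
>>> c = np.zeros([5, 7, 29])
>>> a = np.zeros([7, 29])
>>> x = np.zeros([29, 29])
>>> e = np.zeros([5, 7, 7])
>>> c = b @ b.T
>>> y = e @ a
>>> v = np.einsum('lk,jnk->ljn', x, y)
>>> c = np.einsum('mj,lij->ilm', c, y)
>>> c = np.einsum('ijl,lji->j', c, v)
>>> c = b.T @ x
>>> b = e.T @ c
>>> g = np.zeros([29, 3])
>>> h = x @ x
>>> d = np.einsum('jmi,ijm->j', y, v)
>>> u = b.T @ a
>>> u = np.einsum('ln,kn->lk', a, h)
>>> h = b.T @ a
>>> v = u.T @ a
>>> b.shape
(7, 7, 29)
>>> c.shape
(5, 29)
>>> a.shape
(7, 29)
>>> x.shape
(29, 29)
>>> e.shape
(5, 7, 7)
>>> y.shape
(5, 7, 29)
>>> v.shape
(29, 29)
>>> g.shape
(29, 3)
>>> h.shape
(29, 7, 29)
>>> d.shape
(5,)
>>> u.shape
(7, 29)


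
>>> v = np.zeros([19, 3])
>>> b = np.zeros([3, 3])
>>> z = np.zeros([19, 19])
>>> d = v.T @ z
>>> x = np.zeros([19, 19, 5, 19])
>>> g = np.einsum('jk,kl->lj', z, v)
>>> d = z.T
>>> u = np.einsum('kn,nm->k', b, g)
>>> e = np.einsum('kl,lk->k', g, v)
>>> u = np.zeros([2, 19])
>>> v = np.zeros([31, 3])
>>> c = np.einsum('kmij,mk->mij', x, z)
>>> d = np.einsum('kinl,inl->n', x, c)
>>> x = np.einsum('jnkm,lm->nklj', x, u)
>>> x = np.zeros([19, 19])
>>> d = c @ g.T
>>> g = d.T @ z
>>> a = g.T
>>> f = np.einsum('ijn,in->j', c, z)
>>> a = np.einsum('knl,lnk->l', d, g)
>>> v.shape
(31, 3)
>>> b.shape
(3, 3)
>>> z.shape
(19, 19)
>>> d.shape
(19, 5, 3)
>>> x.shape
(19, 19)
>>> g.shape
(3, 5, 19)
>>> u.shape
(2, 19)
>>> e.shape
(3,)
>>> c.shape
(19, 5, 19)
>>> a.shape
(3,)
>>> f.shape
(5,)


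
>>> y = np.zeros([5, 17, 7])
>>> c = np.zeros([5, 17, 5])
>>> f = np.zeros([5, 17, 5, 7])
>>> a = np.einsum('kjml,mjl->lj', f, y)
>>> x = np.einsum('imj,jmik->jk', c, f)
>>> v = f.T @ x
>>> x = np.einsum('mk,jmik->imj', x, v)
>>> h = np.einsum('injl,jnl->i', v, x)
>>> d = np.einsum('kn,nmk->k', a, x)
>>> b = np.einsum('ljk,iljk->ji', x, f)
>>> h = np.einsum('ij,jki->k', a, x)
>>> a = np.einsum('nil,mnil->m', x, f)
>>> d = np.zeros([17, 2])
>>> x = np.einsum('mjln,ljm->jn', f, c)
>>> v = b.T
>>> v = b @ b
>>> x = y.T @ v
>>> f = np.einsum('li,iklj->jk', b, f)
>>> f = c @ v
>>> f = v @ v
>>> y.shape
(5, 17, 7)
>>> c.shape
(5, 17, 5)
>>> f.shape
(5, 5)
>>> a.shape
(5,)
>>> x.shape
(7, 17, 5)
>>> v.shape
(5, 5)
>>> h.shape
(5,)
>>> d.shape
(17, 2)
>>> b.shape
(5, 5)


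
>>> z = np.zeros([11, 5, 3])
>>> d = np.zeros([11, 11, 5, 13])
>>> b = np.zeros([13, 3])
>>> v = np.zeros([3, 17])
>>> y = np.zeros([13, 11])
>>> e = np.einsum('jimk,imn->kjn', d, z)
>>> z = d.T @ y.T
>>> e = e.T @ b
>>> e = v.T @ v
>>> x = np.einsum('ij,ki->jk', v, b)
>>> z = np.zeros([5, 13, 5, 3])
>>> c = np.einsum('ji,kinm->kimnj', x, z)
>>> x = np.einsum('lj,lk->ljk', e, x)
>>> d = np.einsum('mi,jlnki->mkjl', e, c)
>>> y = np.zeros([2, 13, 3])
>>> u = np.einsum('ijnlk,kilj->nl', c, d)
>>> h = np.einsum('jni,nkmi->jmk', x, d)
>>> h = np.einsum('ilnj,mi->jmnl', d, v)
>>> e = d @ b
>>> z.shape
(5, 13, 5, 3)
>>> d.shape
(17, 5, 5, 13)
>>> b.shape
(13, 3)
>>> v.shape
(3, 17)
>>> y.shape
(2, 13, 3)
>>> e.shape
(17, 5, 5, 3)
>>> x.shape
(17, 17, 13)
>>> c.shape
(5, 13, 3, 5, 17)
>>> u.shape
(3, 5)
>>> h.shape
(13, 3, 5, 5)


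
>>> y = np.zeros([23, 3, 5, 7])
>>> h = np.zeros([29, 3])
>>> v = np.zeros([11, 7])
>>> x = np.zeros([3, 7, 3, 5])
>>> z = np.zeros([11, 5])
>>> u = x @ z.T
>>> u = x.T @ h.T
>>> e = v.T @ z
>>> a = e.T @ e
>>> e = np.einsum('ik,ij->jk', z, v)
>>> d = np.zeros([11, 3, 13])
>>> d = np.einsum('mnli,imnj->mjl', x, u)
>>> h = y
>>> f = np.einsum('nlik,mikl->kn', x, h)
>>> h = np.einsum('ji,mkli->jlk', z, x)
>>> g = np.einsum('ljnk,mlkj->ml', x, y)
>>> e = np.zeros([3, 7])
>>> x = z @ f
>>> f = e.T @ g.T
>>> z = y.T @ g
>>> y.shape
(23, 3, 5, 7)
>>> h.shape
(11, 3, 7)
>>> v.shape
(11, 7)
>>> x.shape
(11, 3)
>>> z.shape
(7, 5, 3, 3)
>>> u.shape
(5, 3, 7, 29)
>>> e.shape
(3, 7)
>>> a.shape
(5, 5)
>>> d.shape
(3, 29, 3)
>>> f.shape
(7, 23)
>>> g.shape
(23, 3)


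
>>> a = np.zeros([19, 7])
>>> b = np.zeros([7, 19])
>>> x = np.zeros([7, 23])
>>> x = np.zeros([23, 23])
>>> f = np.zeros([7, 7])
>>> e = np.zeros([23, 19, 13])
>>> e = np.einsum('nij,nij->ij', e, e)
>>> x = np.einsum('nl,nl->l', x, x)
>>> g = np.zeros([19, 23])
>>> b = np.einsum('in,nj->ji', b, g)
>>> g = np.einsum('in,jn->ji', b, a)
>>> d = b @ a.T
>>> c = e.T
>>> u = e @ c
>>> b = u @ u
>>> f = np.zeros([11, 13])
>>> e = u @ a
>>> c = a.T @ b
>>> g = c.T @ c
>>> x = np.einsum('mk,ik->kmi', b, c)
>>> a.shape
(19, 7)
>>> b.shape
(19, 19)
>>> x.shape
(19, 19, 7)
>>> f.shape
(11, 13)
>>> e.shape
(19, 7)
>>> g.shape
(19, 19)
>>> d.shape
(23, 19)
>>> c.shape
(7, 19)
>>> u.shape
(19, 19)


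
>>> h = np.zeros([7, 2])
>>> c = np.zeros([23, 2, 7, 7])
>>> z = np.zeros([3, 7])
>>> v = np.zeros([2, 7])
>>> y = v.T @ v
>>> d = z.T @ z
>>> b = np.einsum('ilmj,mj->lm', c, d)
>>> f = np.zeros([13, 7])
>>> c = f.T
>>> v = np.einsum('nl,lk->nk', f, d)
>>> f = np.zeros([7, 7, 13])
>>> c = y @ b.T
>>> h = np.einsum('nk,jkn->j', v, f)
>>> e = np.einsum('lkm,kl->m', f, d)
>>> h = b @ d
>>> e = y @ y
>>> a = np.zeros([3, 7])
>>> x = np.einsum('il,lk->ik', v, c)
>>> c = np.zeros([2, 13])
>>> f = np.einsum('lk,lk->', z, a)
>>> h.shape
(2, 7)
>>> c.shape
(2, 13)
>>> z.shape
(3, 7)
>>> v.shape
(13, 7)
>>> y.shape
(7, 7)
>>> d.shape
(7, 7)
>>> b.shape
(2, 7)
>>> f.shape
()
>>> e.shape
(7, 7)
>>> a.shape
(3, 7)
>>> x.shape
(13, 2)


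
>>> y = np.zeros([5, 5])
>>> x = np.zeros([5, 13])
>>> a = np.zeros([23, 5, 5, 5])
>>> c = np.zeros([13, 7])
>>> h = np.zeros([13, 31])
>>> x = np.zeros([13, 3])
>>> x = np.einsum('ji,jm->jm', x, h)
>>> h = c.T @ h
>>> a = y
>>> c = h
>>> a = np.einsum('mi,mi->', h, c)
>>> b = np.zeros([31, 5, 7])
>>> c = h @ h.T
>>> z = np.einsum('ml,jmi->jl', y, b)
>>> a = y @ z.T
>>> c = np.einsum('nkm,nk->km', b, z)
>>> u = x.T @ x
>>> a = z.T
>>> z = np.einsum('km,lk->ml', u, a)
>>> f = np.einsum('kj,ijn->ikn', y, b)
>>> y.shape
(5, 5)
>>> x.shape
(13, 31)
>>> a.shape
(5, 31)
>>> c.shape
(5, 7)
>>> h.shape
(7, 31)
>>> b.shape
(31, 5, 7)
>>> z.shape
(31, 5)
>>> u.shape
(31, 31)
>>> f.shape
(31, 5, 7)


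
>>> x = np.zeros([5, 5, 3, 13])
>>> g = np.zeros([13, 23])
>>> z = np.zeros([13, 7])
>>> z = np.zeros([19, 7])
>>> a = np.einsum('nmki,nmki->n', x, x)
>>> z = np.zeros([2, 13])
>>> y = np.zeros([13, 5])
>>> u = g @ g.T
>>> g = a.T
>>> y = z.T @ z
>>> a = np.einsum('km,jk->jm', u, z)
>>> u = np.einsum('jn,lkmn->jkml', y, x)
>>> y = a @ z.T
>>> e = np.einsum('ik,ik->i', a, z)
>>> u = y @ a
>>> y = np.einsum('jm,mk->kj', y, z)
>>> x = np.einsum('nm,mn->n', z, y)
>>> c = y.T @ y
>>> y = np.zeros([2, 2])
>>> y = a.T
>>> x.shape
(2,)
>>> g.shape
(5,)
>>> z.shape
(2, 13)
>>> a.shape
(2, 13)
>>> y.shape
(13, 2)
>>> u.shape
(2, 13)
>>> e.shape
(2,)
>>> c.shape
(2, 2)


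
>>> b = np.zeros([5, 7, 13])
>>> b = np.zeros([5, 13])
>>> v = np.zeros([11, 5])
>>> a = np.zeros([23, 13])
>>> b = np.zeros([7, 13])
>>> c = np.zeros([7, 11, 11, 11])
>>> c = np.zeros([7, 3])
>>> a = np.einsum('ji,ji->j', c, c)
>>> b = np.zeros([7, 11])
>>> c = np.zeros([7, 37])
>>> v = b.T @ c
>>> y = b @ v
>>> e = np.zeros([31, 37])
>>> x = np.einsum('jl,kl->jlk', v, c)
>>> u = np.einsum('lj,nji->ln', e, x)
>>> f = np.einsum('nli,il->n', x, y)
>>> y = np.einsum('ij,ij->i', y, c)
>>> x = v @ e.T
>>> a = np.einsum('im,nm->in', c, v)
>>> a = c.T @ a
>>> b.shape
(7, 11)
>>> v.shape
(11, 37)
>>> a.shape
(37, 11)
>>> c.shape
(7, 37)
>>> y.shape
(7,)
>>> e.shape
(31, 37)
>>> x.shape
(11, 31)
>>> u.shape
(31, 11)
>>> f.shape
(11,)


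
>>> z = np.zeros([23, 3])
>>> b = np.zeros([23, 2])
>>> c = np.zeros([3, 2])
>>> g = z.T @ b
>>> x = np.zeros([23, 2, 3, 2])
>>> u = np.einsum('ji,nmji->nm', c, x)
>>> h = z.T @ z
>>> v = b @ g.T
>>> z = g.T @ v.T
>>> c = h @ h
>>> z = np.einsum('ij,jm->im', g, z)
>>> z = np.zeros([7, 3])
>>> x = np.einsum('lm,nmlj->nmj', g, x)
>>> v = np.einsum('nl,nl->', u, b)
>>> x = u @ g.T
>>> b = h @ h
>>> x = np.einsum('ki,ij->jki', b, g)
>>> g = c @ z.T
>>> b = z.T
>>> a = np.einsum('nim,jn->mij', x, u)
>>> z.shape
(7, 3)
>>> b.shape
(3, 7)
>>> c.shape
(3, 3)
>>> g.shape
(3, 7)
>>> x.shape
(2, 3, 3)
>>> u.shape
(23, 2)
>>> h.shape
(3, 3)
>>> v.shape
()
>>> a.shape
(3, 3, 23)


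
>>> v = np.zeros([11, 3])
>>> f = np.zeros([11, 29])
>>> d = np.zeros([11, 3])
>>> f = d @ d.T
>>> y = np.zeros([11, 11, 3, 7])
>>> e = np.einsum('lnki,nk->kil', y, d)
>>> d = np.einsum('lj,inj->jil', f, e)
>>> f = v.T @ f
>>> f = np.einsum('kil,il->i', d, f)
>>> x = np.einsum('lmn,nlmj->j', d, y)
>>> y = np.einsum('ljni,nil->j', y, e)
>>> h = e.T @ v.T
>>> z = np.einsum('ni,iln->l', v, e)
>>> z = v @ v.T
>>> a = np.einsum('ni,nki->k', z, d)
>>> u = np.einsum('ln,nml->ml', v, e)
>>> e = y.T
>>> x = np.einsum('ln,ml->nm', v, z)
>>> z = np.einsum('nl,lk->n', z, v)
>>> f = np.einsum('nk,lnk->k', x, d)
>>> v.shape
(11, 3)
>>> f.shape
(11,)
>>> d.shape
(11, 3, 11)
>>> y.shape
(11,)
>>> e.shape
(11,)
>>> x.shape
(3, 11)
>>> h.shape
(11, 7, 11)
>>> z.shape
(11,)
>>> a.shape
(3,)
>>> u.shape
(7, 11)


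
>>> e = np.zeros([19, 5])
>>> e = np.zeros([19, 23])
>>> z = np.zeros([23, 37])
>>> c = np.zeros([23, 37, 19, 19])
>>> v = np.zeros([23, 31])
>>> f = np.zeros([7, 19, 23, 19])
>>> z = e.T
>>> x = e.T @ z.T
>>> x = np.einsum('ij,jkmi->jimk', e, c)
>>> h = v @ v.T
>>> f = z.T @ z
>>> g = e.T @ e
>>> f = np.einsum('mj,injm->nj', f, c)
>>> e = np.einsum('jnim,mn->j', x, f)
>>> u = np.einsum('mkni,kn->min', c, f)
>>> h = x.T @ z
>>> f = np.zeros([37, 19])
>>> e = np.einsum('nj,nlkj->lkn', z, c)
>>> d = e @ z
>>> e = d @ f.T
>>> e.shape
(37, 19, 37)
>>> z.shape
(23, 19)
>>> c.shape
(23, 37, 19, 19)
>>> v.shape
(23, 31)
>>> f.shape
(37, 19)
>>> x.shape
(23, 19, 19, 37)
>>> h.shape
(37, 19, 19, 19)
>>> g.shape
(23, 23)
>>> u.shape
(23, 19, 19)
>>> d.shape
(37, 19, 19)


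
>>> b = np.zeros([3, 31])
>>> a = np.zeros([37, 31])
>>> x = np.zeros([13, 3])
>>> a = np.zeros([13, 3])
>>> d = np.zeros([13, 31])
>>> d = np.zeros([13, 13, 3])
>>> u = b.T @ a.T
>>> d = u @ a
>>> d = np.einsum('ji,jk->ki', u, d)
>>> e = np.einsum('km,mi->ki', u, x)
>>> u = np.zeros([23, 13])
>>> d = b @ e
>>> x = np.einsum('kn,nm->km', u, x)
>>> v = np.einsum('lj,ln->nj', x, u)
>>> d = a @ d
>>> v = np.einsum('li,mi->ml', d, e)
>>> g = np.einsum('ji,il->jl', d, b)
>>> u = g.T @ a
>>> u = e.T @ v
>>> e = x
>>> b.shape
(3, 31)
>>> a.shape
(13, 3)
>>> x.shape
(23, 3)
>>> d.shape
(13, 3)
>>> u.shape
(3, 13)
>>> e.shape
(23, 3)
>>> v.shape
(31, 13)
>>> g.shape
(13, 31)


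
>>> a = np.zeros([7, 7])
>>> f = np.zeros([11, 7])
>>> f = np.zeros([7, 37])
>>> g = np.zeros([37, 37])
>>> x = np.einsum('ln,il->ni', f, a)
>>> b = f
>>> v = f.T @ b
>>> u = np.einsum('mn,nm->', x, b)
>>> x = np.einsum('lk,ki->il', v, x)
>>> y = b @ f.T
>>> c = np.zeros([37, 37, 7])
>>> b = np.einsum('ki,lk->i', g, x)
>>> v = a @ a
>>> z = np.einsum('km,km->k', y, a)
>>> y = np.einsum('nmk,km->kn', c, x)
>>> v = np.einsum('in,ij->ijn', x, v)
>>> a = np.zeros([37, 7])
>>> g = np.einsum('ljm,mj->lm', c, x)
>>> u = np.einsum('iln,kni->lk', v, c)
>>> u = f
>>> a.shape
(37, 7)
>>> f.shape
(7, 37)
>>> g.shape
(37, 7)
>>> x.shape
(7, 37)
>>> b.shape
(37,)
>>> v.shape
(7, 7, 37)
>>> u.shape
(7, 37)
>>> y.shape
(7, 37)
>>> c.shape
(37, 37, 7)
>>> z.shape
(7,)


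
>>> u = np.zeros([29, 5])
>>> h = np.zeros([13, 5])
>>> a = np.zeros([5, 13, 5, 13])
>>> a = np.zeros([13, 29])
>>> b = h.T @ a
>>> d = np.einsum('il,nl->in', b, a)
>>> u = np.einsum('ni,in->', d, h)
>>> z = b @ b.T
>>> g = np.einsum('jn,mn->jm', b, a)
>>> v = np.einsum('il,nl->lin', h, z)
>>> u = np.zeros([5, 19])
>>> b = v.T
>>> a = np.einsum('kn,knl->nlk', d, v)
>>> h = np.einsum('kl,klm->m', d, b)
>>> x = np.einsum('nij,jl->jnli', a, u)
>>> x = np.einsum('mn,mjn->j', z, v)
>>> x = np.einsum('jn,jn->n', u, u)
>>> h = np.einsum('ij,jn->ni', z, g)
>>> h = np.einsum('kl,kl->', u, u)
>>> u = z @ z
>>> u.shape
(5, 5)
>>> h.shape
()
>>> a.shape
(13, 5, 5)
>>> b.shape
(5, 13, 5)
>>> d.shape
(5, 13)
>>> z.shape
(5, 5)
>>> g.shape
(5, 13)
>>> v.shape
(5, 13, 5)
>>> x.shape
(19,)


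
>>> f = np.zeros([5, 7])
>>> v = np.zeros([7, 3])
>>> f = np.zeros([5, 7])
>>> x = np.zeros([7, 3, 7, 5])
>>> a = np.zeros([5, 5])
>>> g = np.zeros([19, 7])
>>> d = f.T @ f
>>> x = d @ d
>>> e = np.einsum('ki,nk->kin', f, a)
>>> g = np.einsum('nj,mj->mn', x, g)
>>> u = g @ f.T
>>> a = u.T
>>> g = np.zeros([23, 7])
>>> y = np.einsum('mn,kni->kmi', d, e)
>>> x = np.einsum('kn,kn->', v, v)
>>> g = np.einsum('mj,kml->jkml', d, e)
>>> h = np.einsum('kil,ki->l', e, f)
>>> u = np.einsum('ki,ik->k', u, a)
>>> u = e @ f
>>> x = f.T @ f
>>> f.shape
(5, 7)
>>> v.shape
(7, 3)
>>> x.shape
(7, 7)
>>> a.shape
(5, 19)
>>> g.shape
(7, 5, 7, 5)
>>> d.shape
(7, 7)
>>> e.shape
(5, 7, 5)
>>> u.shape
(5, 7, 7)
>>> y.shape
(5, 7, 5)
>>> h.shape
(5,)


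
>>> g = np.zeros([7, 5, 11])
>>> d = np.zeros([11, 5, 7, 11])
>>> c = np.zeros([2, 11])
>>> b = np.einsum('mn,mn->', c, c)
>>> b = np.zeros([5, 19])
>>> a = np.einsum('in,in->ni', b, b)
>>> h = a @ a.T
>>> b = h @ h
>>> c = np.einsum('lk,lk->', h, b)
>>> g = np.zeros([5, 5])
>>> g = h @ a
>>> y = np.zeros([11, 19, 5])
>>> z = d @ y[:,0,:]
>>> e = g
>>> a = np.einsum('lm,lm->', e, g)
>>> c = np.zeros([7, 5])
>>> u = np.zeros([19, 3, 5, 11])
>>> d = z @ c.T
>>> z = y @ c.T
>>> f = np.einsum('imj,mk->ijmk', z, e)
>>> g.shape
(19, 5)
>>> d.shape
(11, 5, 7, 7)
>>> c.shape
(7, 5)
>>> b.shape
(19, 19)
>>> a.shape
()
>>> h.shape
(19, 19)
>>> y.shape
(11, 19, 5)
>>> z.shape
(11, 19, 7)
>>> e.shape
(19, 5)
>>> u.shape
(19, 3, 5, 11)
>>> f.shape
(11, 7, 19, 5)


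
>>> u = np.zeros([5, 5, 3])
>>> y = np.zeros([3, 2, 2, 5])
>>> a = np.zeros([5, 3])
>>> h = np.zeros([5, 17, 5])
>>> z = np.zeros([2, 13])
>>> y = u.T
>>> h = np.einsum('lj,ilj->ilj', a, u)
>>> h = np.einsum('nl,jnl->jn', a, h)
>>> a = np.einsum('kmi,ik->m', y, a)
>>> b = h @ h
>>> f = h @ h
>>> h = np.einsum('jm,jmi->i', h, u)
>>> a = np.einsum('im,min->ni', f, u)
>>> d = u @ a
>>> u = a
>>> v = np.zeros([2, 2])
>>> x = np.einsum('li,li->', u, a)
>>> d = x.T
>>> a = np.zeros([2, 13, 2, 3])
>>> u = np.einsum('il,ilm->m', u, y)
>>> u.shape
(5,)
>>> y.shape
(3, 5, 5)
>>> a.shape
(2, 13, 2, 3)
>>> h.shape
(3,)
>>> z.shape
(2, 13)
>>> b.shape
(5, 5)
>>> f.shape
(5, 5)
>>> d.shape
()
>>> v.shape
(2, 2)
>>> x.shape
()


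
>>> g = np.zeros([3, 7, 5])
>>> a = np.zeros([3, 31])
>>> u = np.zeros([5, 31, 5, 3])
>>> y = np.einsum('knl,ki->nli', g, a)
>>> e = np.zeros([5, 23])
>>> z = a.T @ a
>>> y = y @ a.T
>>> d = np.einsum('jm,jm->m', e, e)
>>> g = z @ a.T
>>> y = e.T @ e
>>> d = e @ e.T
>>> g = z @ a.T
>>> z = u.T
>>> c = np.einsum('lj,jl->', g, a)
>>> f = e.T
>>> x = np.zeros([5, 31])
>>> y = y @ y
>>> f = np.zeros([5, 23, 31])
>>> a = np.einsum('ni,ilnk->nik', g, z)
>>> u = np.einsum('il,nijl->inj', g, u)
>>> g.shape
(31, 3)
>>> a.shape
(31, 3, 5)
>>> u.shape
(31, 5, 5)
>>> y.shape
(23, 23)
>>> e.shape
(5, 23)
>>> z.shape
(3, 5, 31, 5)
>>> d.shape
(5, 5)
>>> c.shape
()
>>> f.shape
(5, 23, 31)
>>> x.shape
(5, 31)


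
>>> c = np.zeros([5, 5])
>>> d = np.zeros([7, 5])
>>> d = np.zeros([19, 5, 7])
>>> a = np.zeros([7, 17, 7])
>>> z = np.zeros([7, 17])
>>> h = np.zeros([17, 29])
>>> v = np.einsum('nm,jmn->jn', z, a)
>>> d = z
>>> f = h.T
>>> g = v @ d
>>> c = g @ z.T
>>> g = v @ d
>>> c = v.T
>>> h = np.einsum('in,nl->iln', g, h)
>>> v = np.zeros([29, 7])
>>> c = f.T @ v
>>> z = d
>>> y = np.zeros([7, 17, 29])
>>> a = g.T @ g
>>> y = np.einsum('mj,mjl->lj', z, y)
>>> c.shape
(17, 7)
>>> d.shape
(7, 17)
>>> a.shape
(17, 17)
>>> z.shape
(7, 17)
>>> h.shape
(7, 29, 17)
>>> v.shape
(29, 7)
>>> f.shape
(29, 17)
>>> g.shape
(7, 17)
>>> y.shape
(29, 17)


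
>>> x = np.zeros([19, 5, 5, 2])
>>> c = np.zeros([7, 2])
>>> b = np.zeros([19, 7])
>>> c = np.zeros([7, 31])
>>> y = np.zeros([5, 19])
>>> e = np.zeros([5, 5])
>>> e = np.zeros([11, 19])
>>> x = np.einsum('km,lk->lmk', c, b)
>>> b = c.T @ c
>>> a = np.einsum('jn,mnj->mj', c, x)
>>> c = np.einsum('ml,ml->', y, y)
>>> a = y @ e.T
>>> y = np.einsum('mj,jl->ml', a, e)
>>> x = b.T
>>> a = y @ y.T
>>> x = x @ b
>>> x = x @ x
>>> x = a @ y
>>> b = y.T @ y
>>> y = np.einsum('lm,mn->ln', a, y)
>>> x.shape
(5, 19)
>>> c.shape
()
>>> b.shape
(19, 19)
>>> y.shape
(5, 19)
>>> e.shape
(11, 19)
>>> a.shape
(5, 5)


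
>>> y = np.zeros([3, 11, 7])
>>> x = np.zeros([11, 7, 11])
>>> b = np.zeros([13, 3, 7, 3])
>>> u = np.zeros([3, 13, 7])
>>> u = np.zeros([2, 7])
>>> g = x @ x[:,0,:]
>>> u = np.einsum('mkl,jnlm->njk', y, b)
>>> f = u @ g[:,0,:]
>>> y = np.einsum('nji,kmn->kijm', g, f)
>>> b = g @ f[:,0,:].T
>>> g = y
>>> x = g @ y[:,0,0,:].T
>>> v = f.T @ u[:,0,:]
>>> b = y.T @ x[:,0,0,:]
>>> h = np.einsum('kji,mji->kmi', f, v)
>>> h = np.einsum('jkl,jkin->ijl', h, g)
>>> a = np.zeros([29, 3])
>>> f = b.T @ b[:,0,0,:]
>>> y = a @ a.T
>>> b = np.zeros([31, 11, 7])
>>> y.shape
(29, 29)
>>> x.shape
(3, 11, 7, 3)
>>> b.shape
(31, 11, 7)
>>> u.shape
(3, 13, 11)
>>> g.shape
(3, 11, 7, 13)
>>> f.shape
(3, 11, 7, 3)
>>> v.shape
(11, 13, 11)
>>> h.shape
(7, 3, 11)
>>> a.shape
(29, 3)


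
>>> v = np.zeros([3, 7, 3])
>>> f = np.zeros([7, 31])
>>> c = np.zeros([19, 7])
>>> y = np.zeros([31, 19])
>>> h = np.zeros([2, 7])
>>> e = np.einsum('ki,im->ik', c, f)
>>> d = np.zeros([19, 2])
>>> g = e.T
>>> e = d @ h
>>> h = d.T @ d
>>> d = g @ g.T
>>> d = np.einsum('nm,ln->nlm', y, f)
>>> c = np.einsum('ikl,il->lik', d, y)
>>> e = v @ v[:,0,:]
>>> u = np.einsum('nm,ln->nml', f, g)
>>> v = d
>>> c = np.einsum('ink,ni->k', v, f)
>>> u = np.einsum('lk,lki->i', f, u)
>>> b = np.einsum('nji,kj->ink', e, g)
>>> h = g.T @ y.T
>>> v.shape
(31, 7, 19)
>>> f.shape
(7, 31)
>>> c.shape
(19,)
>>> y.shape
(31, 19)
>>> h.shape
(7, 31)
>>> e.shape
(3, 7, 3)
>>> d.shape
(31, 7, 19)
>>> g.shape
(19, 7)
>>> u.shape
(19,)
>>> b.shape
(3, 3, 19)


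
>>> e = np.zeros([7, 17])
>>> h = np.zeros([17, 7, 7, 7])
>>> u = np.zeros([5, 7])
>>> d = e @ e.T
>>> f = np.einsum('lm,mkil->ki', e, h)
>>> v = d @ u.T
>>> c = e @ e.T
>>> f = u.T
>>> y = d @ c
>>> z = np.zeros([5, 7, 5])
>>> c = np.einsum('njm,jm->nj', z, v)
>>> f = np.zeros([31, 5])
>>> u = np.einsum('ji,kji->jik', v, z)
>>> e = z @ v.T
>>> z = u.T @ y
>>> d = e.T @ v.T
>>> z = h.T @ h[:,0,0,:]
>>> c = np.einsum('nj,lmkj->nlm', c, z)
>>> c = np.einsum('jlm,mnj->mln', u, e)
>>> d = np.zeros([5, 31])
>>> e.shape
(5, 7, 7)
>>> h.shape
(17, 7, 7, 7)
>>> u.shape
(7, 5, 5)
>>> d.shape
(5, 31)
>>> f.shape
(31, 5)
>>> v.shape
(7, 5)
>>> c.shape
(5, 5, 7)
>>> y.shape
(7, 7)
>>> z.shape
(7, 7, 7, 7)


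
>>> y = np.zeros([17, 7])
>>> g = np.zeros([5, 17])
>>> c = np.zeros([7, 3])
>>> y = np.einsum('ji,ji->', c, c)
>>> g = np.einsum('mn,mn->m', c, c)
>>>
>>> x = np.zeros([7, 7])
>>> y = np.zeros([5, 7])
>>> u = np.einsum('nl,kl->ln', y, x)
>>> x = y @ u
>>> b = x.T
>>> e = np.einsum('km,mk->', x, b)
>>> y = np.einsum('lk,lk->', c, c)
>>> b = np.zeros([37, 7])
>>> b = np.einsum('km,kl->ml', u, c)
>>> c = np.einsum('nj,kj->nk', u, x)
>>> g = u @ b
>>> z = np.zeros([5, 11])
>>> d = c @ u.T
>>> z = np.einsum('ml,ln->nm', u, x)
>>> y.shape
()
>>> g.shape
(7, 3)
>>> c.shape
(7, 5)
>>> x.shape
(5, 5)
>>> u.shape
(7, 5)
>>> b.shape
(5, 3)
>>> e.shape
()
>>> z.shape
(5, 7)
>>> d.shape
(7, 7)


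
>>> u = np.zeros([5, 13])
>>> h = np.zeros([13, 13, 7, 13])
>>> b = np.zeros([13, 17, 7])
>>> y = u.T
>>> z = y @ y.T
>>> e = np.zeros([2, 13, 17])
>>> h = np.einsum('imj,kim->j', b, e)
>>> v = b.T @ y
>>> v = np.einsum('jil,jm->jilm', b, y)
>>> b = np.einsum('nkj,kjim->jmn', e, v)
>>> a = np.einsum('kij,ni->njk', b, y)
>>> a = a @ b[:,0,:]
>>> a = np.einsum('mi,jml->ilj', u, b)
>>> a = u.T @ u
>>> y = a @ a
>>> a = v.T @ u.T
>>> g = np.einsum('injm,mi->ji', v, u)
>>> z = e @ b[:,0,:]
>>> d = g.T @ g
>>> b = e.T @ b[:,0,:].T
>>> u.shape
(5, 13)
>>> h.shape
(7,)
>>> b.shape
(17, 13, 17)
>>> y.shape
(13, 13)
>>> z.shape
(2, 13, 2)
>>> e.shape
(2, 13, 17)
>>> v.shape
(13, 17, 7, 5)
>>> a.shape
(5, 7, 17, 5)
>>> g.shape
(7, 13)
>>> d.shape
(13, 13)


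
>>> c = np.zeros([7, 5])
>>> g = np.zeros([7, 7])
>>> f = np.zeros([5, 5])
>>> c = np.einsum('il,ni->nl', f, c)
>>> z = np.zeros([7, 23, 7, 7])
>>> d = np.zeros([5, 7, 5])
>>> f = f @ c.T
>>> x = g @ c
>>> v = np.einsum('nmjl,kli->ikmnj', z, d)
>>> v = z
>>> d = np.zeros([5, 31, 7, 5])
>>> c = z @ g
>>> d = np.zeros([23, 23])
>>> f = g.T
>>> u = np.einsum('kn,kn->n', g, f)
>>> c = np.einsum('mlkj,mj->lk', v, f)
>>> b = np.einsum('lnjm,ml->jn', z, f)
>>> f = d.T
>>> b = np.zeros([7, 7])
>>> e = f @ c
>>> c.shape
(23, 7)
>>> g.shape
(7, 7)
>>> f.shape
(23, 23)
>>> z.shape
(7, 23, 7, 7)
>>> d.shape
(23, 23)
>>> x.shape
(7, 5)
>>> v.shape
(7, 23, 7, 7)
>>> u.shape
(7,)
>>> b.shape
(7, 7)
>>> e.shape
(23, 7)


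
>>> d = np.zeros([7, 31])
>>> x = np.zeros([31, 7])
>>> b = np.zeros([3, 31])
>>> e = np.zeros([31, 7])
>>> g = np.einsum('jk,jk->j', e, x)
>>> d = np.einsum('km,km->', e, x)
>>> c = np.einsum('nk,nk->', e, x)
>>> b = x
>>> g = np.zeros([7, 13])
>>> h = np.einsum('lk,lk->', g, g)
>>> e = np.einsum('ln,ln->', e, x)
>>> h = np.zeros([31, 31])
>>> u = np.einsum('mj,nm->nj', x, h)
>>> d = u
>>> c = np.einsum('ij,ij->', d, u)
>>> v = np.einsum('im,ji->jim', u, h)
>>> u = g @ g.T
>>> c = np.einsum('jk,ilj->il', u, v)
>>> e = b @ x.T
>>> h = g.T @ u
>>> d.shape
(31, 7)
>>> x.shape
(31, 7)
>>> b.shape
(31, 7)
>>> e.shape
(31, 31)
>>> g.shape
(7, 13)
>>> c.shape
(31, 31)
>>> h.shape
(13, 7)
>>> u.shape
(7, 7)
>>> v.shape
(31, 31, 7)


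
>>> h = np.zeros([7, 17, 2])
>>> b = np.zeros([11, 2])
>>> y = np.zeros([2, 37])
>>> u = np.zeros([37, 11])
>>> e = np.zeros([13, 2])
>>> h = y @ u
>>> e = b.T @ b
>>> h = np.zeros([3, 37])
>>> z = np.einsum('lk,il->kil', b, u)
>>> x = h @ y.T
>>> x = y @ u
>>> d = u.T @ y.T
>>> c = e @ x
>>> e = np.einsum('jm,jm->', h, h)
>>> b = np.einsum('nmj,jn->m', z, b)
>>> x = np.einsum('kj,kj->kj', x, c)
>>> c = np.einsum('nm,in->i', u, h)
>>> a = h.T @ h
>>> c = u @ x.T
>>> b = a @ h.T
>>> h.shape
(3, 37)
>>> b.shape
(37, 3)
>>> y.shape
(2, 37)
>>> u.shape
(37, 11)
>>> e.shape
()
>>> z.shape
(2, 37, 11)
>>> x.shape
(2, 11)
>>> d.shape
(11, 2)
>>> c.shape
(37, 2)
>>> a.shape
(37, 37)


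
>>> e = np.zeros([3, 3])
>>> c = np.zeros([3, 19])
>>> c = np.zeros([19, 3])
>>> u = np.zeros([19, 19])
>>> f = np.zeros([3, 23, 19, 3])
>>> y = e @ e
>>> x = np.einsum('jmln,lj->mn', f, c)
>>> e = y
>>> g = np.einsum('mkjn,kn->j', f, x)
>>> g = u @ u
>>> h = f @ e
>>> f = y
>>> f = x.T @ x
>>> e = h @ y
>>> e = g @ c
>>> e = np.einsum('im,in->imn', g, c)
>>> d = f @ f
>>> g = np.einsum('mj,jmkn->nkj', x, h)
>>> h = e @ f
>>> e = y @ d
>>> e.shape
(3, 3)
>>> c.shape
(19, 3)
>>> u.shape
(19, 19)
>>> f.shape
(3, 3)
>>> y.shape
(3, 3)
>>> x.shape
(23, 3)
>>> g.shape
(3, 19, 3)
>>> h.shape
(19, 19, 3)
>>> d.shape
(3, 3)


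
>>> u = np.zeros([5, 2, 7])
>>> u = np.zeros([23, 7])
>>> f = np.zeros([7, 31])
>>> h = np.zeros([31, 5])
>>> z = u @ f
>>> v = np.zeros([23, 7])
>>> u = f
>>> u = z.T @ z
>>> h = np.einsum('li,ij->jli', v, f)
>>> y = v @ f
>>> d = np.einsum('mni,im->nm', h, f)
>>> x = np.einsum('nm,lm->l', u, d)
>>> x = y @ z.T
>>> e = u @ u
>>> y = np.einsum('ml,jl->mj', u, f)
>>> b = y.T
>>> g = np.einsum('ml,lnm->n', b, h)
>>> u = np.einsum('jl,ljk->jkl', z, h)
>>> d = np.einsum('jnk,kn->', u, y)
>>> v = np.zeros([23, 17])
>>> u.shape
(23, 7, 31)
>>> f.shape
(7, 31)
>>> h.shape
(31, 23, 7)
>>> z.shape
(23, 31)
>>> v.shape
(23, 17)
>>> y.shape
(31, 7)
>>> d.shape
()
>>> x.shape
(23, 23)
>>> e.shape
(31, 31)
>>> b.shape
(7, 31)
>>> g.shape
(23,)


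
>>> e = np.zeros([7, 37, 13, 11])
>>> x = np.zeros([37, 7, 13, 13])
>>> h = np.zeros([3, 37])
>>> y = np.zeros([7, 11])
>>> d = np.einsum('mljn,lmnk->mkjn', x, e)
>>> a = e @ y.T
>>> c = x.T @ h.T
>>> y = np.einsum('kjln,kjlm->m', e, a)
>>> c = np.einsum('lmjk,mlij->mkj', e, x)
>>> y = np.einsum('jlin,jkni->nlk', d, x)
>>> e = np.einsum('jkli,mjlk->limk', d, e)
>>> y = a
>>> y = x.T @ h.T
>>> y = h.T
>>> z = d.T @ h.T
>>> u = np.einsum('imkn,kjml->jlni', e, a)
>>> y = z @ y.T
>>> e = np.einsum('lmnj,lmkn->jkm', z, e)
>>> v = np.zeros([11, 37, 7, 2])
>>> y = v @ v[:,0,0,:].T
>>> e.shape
(3, 7, 13)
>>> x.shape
(37, 7, 13, 13)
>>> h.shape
(3, 37)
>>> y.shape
(11, 37, 7, 11)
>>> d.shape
(37, 11, 13, 13)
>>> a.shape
(7, 37, 13, 7)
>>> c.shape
(37, 11, 13)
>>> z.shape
(13, 13, 11, 3)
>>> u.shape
(37, 7, 11, 13)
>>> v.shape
(11, 37, 7, 2)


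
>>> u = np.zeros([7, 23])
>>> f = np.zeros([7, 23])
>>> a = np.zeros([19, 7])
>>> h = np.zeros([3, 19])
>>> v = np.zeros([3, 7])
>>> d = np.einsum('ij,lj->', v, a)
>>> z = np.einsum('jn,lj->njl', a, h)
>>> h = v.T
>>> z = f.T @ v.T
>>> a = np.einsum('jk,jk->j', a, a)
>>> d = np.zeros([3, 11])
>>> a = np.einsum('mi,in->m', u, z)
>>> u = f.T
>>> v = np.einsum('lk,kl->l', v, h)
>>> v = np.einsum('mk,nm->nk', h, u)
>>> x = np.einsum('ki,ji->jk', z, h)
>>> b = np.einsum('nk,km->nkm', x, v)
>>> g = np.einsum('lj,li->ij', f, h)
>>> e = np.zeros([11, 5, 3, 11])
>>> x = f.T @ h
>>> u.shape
(23, 7)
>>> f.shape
(7, 23)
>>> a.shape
(7,)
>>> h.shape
(7, 3)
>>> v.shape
(23, 3)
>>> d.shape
(3, 11)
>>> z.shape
(23, 3)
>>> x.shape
(23, 3)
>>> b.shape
(7, 23, 3)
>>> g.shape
(3, 23)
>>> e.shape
(11, 5, 3, 11)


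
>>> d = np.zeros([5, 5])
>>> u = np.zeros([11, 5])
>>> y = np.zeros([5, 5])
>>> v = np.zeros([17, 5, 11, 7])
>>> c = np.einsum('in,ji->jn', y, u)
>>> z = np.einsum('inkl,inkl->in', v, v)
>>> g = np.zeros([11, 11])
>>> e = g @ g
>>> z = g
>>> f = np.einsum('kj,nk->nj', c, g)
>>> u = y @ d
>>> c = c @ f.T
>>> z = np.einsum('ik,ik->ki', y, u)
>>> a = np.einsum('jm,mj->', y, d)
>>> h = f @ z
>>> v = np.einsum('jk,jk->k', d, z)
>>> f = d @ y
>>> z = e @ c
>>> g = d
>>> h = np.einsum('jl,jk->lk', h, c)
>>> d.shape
(5, 5)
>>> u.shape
(5, 5)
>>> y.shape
(5, 5)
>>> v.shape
(5,)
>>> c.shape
(11, 11)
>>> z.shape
(11, 11)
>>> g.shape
(5, 5)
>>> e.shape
(11, 11)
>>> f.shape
(5, 5)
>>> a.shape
()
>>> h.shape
(5, 11)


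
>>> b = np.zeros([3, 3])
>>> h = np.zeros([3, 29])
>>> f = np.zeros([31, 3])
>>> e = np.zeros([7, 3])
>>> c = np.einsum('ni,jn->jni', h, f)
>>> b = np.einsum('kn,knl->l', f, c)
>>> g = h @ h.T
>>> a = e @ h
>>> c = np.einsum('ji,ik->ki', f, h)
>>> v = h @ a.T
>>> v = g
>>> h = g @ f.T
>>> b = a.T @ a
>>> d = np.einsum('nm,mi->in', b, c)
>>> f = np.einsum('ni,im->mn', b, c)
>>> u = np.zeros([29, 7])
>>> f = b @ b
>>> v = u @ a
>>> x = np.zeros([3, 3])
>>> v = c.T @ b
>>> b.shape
(29, 29)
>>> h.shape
(3, 31)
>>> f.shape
(29, 29)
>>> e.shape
(7, 3)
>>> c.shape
(29, 3)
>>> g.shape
(3, 3)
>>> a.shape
(7, 29)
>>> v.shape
(3, 29)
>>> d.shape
(3, 29)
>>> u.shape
(29, 7)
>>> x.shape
(3, 3)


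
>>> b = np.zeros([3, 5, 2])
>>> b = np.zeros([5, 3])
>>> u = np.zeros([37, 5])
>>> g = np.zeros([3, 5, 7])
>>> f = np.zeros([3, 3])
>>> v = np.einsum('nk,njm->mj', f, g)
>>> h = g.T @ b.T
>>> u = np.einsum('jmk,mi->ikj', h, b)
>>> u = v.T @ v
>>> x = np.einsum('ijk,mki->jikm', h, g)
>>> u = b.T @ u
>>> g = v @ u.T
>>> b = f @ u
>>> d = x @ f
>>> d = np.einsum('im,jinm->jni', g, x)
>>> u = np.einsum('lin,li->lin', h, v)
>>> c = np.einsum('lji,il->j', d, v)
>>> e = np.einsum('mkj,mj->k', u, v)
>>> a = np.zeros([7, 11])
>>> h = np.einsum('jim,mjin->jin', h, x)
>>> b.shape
(3, 5)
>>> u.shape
(7, 5, 5)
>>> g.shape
(7, 3)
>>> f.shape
(3, 3)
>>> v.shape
(7, 5)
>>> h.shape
(7, 5, 3)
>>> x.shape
(5, 7, 5, 3)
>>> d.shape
(5, 5, 7)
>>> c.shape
(5,)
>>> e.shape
(5,)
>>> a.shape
(7, 11)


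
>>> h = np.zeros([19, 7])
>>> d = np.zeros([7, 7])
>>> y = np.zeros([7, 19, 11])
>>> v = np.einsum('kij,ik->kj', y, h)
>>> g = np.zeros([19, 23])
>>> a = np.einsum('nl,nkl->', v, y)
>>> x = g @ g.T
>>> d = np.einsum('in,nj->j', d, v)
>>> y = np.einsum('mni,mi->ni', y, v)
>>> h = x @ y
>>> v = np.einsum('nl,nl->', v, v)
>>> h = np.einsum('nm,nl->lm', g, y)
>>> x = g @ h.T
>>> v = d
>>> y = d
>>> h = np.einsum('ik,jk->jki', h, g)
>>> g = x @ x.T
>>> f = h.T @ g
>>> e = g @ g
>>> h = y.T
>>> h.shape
(11,)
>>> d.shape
(11,)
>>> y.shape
(11,)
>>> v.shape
(11,)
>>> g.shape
(19, 19)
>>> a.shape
()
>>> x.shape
(19, 11)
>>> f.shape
(11, 23, 19)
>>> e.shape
(19, 19)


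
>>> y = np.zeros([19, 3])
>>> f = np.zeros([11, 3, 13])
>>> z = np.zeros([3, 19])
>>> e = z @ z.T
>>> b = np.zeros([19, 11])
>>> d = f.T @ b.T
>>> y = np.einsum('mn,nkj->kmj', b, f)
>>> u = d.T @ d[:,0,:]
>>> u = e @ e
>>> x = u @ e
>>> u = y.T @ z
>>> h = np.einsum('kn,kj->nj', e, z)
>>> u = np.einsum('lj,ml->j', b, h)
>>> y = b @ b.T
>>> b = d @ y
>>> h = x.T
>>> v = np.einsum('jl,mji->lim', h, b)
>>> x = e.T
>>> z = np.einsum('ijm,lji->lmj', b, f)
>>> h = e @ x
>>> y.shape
(19, 19)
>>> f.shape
(11, 3, 13)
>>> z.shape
(11, 19, 3)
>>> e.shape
(3, 3)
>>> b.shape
(13, 3, 19)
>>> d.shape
(13, 3, 19)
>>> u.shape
(11,)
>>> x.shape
(3, 3)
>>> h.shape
(3, 3)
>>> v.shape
(3, 19, 13)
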